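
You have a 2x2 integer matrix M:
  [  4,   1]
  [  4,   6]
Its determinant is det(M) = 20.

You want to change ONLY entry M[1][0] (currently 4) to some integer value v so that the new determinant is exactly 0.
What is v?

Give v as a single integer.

Answer: 24

Derivation:
det is linear in entry M[1][0]: det = old_det + (v - 4) * C_10
Cofactor C_10 = -1
Want det = 0: 20 + (v - 4) * -1 = 0
  (v - 4) = -20 / -1 = 20
  v = 4 + (20) = 24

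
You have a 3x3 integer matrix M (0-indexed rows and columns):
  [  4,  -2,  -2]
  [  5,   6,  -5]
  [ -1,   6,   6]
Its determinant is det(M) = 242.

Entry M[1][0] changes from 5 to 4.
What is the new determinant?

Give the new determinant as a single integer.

det is linear in row 1: changing M[1][0] by delta changes det by delta * cofactor(1,0).
Cofactor C_10 = (-1)^(1+0) * minor(1,0) = 0
Entry delta = 4 - 5 = -1
Det delta = -1 * 0 = 0
New det = 242 + 0 = 242

Answer: 242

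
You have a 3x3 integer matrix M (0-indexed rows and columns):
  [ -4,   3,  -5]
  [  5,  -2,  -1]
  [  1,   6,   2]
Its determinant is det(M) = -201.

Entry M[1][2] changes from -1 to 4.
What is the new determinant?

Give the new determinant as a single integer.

Answer: -66

Derivation:
det is linear in row 1: changing M[1][2] by delta changes det by delta * cofactor(1,2).
Cofactor C_12 = (-1)^(1+2) * minor(1,2) = 27
Entry delta = 4 - -1 = 5
Det delta = 5 * 27 = 135
New det = -201 + 135 = -66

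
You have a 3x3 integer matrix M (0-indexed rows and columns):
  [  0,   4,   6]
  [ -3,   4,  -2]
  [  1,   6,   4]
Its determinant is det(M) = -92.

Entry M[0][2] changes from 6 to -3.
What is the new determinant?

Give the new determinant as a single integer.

Answer: 106

Derivation:
det is linear in row 0: changing M[0][2] by delta changes det by delta * cofactor(0,2).
Cofactor C_02 = (-1)^(0+2) * minor(0,2) = -22
Entry delta = -3 - 6 = -9
Det delta = -9 * -22 = 198
New det = -92 + 198 = 106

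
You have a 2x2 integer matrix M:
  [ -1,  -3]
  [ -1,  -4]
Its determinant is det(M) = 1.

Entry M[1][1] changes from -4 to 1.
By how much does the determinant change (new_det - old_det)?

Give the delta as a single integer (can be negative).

Answer: -5

Derivation:
Cofactor C_11 = -1
Entry delta = 1 - -4 = 5
Det delta = entry_delta * cofactor = 5 * -1 = -5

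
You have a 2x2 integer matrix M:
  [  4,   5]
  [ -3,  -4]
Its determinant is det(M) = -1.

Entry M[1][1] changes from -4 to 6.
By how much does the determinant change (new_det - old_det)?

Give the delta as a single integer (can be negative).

Cofactor C_11 = 4
Entry delta = 6 - -4 = 10
Det delta = entry_delta * cofactor = 10 * 4 = 40

Answer: 40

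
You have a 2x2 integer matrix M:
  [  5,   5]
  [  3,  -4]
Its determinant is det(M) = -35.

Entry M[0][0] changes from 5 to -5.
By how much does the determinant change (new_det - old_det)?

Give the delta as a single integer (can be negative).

Cofactor C_00 = -4
Entry delta = -5 - 5 = -10
Det delta = entry_delta * cofactor = -10 * -4 = 40

Answer: 40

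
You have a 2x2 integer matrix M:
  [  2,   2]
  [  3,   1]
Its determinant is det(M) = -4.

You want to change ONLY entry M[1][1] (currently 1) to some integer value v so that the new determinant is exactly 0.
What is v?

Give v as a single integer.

Answer: 3

Derivation:
det is linear in entry M[1][1]: det = old_det + (v - 1) * C_11
Cofactor C_11 = 2
Want det = 0: -4 + (v - 1) * 2 = 0
  (v - 1) = 4 / 2 = 2
  v = 1 + (2) = 3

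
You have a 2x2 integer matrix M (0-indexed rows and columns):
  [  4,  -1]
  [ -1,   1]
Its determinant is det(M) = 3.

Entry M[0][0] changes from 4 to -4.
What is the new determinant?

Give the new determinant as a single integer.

det is linear in row 0: changing M[0][0] by delta changes det by delta * cofactor(0,0).
Cofactor C_00 = (-1)^(0+0) * minor(0,0) = 1
Entry delta = -4 - 4 = -8
Det delta = -8 * 1 = -8
New det = 3 + -8 = -5

Answer: -5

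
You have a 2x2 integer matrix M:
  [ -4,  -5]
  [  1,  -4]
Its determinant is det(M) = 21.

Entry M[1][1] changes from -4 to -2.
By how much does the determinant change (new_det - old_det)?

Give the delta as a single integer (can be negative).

Answer: -8

Derivation:
Cofactor C_11 = -4
Entry delta = -2 - -4 = 2
Det delta = entry_delta * cofactor = 2 * -4 = -8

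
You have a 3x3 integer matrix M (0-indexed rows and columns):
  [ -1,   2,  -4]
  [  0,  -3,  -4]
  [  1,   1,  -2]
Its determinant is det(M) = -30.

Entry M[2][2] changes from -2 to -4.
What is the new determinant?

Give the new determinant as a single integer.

det is linear in row 2: changing M[2][2] by delta changes det by delta * cofactor(2,2).
Cofactor C_22 = (-1)^(2+2) * minor(2,2) = 3
Entry delta = -4 - -2 = -2
Det delta = -2 * 3 = -6
New det = -30 + -6 = -36

Answer: -36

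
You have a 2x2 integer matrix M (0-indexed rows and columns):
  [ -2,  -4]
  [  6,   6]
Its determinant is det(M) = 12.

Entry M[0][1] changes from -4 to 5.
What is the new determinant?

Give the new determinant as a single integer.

det is linear in row 0: changing M[0][1] by delta changes det by delta * cofactor(0,1).
Cofactor C_01 = (-1)^(0+1) * minor(0,1) = -6
Entry delta = 5 - -4 = 9
Det delta = 9 * -6 = -54
New det = 12 + -54 = -42

Answer: -42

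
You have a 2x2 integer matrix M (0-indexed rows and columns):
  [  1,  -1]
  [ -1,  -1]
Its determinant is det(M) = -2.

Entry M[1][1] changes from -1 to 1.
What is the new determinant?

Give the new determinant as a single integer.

Answer: 0

Derivation:
det is linear in row 1: changing M[1][1] by delta changes det by delta * cofactor(1,1).
Cofactor C_11 = (-1)^(1+1) * minor(1,1) = 1
Entry delta = 1 - -1 = 2
Det delta = 2 * 1 = 2
New det = -2 + 2 = 0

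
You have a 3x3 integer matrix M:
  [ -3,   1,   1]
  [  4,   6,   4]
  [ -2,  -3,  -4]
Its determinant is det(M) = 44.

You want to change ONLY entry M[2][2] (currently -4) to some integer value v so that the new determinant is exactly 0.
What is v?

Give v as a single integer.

det is linear in entry M[2][2]: det = old_det + (v - -4) * C_22
Cofactor C_22 = -22
Want det = 0: 44 + (v - -4) * -22 = 0
  (v - -4) = -44 / -22 = 2
  v = -4 + (2) = -2

Answer: -2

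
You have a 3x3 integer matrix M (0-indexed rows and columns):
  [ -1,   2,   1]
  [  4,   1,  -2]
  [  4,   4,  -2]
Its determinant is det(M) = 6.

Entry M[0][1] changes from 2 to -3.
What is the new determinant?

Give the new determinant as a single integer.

det is linear in row 0: changing M[0][1] by delta changes det by delta * cofactor(0,1).
Cofactor C_01 = (-1)^(0+1) * minor(0,1) = 0
Entry delta = -3 - 2 = -5
Det delta = -5 * 0 = 0
New det = 6 + 0 = 6

Answer: 6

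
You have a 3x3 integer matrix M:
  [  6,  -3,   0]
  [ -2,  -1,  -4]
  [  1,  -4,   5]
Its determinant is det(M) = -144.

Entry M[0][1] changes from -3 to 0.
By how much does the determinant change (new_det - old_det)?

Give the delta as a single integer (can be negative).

Cofactor C_01 = 6
Entry delta = 0 - -3 = 3
Det delta = entry_delta * cofactor = 3 * 6 = 18

Answer: 18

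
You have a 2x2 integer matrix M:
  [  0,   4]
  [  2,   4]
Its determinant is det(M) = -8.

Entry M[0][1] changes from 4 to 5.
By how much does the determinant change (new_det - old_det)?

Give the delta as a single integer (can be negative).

Cofactor C_01 = -2
Entry delta = 5 - 4 = 1
Det delta = entry_delta * cofactor = 1 * -2 = -2

Answer: -2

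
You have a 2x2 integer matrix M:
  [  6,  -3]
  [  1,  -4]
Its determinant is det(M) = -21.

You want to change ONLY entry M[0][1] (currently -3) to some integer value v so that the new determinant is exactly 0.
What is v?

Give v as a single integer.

Answer: -24

Derivation:
det is linear in entry M[0][1]: det = old_det + (v - -3) * C_01
Cofactor C_01 = -1
Want det = 0: -21 + (v - -3) * -1 = 0
  (v - -3) = 21 / -1 = -21
  v = -3 + (-21) = -24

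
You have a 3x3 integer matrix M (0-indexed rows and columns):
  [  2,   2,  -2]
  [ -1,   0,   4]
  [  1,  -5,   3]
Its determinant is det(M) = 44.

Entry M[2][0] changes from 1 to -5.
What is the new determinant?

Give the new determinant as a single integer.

det is linear in row 2: changing M[2][0] by delta changes det by delta * cofactor(2,0).
Cofactor C_20 = (-1)^(2+0) * minor(2,0) = 8
Entry delta = -5 - 1 = -6
Det delta = -6 * 8 = -48
New det = 44 + -48 = -4

Answer: -4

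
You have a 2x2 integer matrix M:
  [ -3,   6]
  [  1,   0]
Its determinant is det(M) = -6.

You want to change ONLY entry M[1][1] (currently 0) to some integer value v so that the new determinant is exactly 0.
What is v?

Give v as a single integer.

Answer: -2

Derivation:
det is linear in entry M[1][1]: det = old_det + (v - 0) * C_11
Cofactor C_11 = -3
Want det = 0: -6 + (v - 0) * -3 = 0
  (v - 0) = 6 / -3 = -2
  v = 0 + (-2) = -2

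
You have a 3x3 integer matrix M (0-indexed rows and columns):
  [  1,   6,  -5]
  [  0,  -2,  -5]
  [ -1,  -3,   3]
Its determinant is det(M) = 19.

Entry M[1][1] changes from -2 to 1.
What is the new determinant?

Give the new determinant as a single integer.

det is linear in row 1: changing M[1][1] by delta changes det by delta * cofactor(1,1).
Cofactor C_11 = (-1)^(1+1) * minor(1,1) = -2
Entry delta = 1 - -2 = 3
Det delta = 3 * -2 = -6
New det = 19 + -6 = 13

Answer: 13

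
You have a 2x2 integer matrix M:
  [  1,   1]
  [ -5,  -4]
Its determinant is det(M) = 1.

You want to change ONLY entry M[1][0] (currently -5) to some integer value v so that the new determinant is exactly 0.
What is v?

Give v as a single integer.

det is linear in entry M[1][0]: det = old_det + (v - -5) * C_10
Cofactor C_10 = -1
Want det = 0: 1 + (v - -5) * -1 = 0
  (v - -5) = -1 / -1 = 1
  v = -5 + (1) = -4

Answer: -4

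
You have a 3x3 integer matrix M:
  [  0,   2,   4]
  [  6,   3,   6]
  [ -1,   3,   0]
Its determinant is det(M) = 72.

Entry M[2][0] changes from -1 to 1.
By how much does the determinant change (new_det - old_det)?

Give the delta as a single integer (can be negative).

Cofactor C_20 = 0
Entry delta = 1 - -1 = 2
Det delta = entry_delta * cofactor = 2 * 0 = 0

Answer: 0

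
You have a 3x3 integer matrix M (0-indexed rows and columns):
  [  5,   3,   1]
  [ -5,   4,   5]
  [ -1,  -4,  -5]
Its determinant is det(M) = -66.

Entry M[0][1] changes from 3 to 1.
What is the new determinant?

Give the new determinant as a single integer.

Answer: -6

Derivation:
det is linear in row 0: changing M[0][1] by delta changes det by delta * cofactor(0,1).
Cofactor C_01 = (-1)^(0+1) * minor(0,1) = -30
Entry delta = 1 - 3 = -2
Det delta = -2 * -30 = 60
New det = -66 + 60 = -6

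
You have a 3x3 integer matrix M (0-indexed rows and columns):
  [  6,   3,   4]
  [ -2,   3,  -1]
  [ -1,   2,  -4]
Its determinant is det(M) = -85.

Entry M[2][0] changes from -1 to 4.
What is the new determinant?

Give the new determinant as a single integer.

det is linear in row 2: changing M[2][0] by delta changes det by delta * cofactor(2,0).
Cofactor C_20 = (-1)^(2+0) * minor(2,0) = -15
Entry delta = 4 - -1 = 5
Det delta = 5 * -15 = -75
New det = -85 + -75 = -160

Answer: -160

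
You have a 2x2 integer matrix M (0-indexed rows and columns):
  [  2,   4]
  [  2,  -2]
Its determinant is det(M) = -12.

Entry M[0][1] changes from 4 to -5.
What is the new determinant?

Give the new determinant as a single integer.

Answer: 6

Derivation:
det is linear in row 0: changing M[0][1] by delta changes det by delta * cofactor(0,1).
Cofactor C_01 = (-1)^(0+1) * minor(0,1) = -2
Entry delta = -5 - 4 = -9
Det delta = -9 * -2 = 18
New det = -12 + 18 = 6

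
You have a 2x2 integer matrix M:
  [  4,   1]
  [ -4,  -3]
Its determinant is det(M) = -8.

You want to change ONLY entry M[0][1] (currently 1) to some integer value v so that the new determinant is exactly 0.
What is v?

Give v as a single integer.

Answer: 3

Derivation:
det is linear in entry M[0][1]: det = old_det + (v - 1) * C_01
Cofactor C_01 = 4
Want det = 0: -8 + (v - 1) * 4 = 0
  (v - 1) = 8 / 4 = 2
  v = 1 + (2) = 3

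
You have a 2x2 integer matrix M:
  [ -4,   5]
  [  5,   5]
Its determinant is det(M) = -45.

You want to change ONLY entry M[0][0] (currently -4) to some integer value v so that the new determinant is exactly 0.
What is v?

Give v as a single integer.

det is linear in entry M[0][0]: det = old_det + (v - -4) * C_00
Cofactor C_00 = 5
Want det = 0: -45 + (v - -4) * 5 = 0
  (v - -4) = 45 / 5 = 9
  v = -4 + (9) = 5

Answer: 5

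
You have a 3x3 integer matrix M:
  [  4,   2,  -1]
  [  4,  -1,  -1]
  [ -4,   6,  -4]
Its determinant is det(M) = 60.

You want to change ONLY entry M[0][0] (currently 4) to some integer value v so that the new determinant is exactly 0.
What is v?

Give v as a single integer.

det is linear in entry M[0][0]: det = old_det + (v - 4) * C_00
Cofactor C_00 = 10
Want det = 0: 60 + (v - 4) * 10 = 0
  (v - 4) = -60 / 10 = -6
  v = 4 + (-6) = -2

Answer: -2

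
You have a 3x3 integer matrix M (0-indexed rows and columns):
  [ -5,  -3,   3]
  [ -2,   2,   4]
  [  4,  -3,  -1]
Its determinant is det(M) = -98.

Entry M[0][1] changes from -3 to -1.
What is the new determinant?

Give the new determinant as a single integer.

Answer: -70

Derivation:
det is linear in row 0: changing M[0][1] by delta changes det by delta * cofactor(0,1).
Cofactor C_01 = (-1)^(0+1) * minor(0,1) = 14
Entry delta = -1 - -3 = 2
Det delta = 2 * 14 = 28
New det = -98 + 28 = -70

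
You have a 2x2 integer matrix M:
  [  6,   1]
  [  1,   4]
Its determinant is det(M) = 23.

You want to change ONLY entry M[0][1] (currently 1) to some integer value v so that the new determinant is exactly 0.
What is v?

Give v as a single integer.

Answer: 24

Derivation:
det is linear in entry M[0][1]: det = old_det + (v - 1) * C_01
Cofactor C_01 = -1
Want det = 0: 23 + (v - 1) * -1 = 0
  (v - 1) = -23 / -1 = 23
  v = 1 + (23) = 24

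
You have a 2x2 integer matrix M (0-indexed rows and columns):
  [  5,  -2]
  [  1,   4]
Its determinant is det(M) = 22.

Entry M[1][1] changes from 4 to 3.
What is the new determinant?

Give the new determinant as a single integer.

Answer: 17

Derivation:
det is linear in row 1: changing M[1][1] by delta changes det by delta * cofactor(1,1).
Cofactor C_11 = (-1)^(1+1) * minor(1,1) = 5
Entry delta = 3 - 4 = -1
Det delta = -1 * 5 = -5
New det = 22 + -5 = 17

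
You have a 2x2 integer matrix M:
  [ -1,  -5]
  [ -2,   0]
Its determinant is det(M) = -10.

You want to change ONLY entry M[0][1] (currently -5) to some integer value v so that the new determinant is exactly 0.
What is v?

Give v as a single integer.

Answer: 0

Derivation:
det is linear in entry M[0][1]: det = old_det + (v - -5) * C_01
Cofactor C_01 = 2
Want det = 0: -10 + (v - -5) * 2 = 0
  (v - -5) = 10 / 2 = 5
  v = -5 + (5) = 0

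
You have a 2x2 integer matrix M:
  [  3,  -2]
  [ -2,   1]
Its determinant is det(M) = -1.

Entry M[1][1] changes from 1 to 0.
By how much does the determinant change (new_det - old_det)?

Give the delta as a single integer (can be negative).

Cofactor C_11 = 3
Entry delta = 0 - 1 = -1
Det delta = entry_delta * cofactor = -1 * 3 = -3

Answer: -3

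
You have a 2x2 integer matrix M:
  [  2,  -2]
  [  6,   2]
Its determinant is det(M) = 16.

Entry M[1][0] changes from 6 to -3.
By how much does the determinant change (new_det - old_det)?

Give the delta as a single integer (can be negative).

Cofactor C_10 = 2
Entry delta = -3 - 6 = -9
Det delta = entry_delta * cofactor = -9 * 2 = -18

Answer: -18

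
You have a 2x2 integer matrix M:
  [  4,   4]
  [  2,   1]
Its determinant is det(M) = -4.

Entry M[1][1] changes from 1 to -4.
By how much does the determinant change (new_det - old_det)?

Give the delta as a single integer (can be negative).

Cofactor C_11 = 4
Entry delta = -4 - 1 = -5
Det delta = entry_delta * cofactor = -5 * 4 = -20

Answer: -20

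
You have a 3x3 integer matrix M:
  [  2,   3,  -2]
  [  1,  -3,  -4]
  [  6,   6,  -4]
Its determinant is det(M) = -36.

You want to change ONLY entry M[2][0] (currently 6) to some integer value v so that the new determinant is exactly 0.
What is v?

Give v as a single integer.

det is linear in entry M[2][0]: det = old_det + (v - 6) * C_20
Cofactor C_20 = -18
Want det = 0: -36 + (v - 6) * -18 = 0
  (v - 6) = 36 / -18 = -2
  v = 6 + (-2) = 4

Answer: 4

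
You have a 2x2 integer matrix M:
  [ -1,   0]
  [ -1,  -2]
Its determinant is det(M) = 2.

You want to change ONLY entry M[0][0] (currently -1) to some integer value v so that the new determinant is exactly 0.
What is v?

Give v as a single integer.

Answer: 0

Derivation:
det is linear in entry M[0][0]: det = old_det + (v - -1) * C_00
Cofactor C_00 = -2
Want det = 0: 2 + (v - -1) * -2 = 0
  (v - -1) = -2 / -2 = 1
  v = -1 + (1) = 0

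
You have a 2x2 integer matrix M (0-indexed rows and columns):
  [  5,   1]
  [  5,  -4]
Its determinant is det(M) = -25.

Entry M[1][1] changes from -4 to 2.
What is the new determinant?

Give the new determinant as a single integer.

Answer: 5

Derivation:
det is linear in row 1: changing M[1][1] by delta changes det by delta * cofactor(1,1).
Cofactor C_11 = (-1)^(1+1) * minor(1,1) = 5
Entry delta = 2 - -4 = 6
Det delta = 6 * 5 = 30
New det = -25 + 30 = 5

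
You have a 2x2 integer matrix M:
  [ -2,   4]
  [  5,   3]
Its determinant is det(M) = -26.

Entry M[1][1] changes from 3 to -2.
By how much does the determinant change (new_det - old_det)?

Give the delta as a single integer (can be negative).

Answer: 10

Derivation:
Cofactor C_11 = -2
Entry delta = -2 - 3 = -5
Det delta = entry_delta * cofactor = -5 * -2 = 10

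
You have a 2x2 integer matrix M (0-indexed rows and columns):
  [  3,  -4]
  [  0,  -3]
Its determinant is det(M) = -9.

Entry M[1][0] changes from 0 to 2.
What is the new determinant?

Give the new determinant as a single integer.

Answer: -1

Derivation:
det is linear in row 1: changing M[1][0] by delta changes det by delta * cofactor(1,0).
Cofactor C_10 = (-1)^(1+0) * minor(1,0) = 4
Entry delta = 2 - 0 = 2
Det delta = 2 * 4 = 8
New det = -9 + 8 = -1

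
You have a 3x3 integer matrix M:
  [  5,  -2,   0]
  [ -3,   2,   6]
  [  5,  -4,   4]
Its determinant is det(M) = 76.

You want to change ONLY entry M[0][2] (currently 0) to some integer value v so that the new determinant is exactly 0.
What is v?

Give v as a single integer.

Answer: -38

Derivation:
det is linear in entry M[0][2]: det = old_det + (v - 0) * C_02
Cofactor C_02 = 2
Want det = 0: 76 + (v - 0) * 2 = 0
  (v - 0) = -76 / 2 = -38
  v = 0 + (-38) = -38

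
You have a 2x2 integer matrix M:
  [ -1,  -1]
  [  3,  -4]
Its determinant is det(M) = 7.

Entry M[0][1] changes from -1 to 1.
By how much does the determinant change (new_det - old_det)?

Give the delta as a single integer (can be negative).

Cofactor C_01 = -3
Entry delta = 1 - -1 = 2
Det delta = entry_delta * cofactor = 2 * -3 = -6

Answer: -6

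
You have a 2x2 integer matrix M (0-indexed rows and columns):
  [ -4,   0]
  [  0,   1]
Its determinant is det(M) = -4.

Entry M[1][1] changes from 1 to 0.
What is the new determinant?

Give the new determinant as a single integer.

det is linear in row 1: changing M[1][1] by delta changes det by delta * cofactor(1,1).
Cofactor C_11 = (-1)^(1+1) * minor(1,1) = -4
Entry delta = 0 - 1 = -1
Det delta = -1 * -4 = 4
New det = -4 + 4 = 0

Answer: 0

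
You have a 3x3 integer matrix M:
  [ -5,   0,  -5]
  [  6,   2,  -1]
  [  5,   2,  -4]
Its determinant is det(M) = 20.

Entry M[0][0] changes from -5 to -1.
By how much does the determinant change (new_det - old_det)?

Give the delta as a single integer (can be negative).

Answer: -24

Derivation:
Cofactor C_00 = -6
Entry delta = -1 - -5 = 4
Det delta = entry_delta * cofactor = 4 * -6 = -24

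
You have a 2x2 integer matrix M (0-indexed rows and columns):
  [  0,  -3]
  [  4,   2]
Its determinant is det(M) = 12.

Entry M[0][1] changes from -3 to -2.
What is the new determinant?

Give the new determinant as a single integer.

Answer: 8

Derivation:
det is linear in row 0: changing M[0][1] by delta changes det by delta * cofactor(0,1).
Cofactor C_01 = (-1)^(0+1) * minor(0,1) = -4
Entry delta = -2 - -3 = 1
Det delta = 1 * -4 = -4
New det = 12 + -4 = 8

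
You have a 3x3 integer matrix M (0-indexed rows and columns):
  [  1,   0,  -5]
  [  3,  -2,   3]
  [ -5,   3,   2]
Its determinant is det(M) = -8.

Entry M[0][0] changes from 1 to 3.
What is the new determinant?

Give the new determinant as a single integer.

det is linear in row 0: changing M[0][0] by delta changes det by delta * cofactor(0,0).
Cofactor C_00 = (-1)^(0+0) * minor(0,0) = -13
Entry delta = 3 - 1 = 2
Det delta = 2 * -13 = -26
New det = -8 + -26 = -34

Answer: -34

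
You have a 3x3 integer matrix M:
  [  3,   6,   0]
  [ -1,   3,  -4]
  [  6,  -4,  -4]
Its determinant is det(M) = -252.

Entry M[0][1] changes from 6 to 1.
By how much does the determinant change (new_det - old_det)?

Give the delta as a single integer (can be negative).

Answer: 140

Derivation:
Cofactor C_01 = -28
Entry delta = 1 - 6 = -5
Det delta = entry_delta * cofactor = -5 * -28 = 140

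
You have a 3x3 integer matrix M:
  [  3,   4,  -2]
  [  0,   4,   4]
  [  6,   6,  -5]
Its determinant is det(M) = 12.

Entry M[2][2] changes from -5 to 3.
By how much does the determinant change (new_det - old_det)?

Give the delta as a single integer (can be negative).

Answer: 96

Derivation:
Cofactor C_22 = 12
Entry delta = 3 - -5 = 8
Det delta = entry_delta * cofactor = 8 * 12 = 96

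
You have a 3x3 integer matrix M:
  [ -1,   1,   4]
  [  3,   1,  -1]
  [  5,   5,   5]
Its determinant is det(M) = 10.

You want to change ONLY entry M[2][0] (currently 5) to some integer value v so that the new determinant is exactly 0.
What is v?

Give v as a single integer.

det is linear in entry M[2][0]: det = old_det + (v - 5) * C_20
Cofactor C_20 = -5
Want det = 0: 10 + (v - 5) * -5 = 0
  (v - 5) = -10 / -5 = 2
  v = 5 + (2) = 7

Answer: 7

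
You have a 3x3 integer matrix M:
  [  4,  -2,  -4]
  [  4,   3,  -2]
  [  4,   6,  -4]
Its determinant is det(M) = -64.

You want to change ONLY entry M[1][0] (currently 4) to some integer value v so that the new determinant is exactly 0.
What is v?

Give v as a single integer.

det is linear in entry M[1][0]: det = old_det + (v - 4) * C_10
Cofactor C_10 = -32
Want det = 0: -64 + (v - 4) * -32 = 0
  (v - 4) = 64 / -32 = -2
  v = 4 + (-2) = 2

Answer: 2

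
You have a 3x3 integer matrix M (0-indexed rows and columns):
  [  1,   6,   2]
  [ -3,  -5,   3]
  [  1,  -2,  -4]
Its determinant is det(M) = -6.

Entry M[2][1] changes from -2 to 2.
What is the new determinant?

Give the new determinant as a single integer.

det is linear in row 2: changing M[2][1] by delta changes det by delta * cofactor(2,1).
Cofactor C_21 = (-1)^(2+1) * minor(2,1) = -9
Entry delta = 2 - -2 = 4
Det delta = 4 * -9 = -36
New det = -6 + -36 = -42

Answer: -42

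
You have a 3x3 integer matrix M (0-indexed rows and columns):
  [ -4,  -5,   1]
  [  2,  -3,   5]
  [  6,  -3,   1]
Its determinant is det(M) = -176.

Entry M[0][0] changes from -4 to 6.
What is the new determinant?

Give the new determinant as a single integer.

Answer: -56

Derivation:
det is linear in row 0: changing M[0][0] by delta changes det by delta * cofactor(0,0).
Cofactor C_00 = (-1)^(0+0) * minor(0,0) = 12
Entry delta = 6 - -4 = 10
Det delta = 10 * 12 = 120
New det = -176 + 120 = -56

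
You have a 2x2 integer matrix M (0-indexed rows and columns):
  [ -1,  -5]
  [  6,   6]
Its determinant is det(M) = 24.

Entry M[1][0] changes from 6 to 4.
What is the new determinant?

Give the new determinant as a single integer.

det is linear in row 1: changing M[1][0] by delta changes det by delta * cofactor(1,0).
Cofactor C_10 = (-1)^(1+0) * minor(1,0) = 5
Entry delta = 4 - 6 = -2
Det delta = -2 * 5 = -10
New det = 24 + -10 = 14

Answer: 14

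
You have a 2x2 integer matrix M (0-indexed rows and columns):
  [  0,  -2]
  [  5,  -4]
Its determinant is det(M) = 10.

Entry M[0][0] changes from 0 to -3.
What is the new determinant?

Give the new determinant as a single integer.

det is linear in row 0: changing M[0][0] by delta changes det by delta * cofactor(0,0).
Cofactor C_00 = (-1)^(0+0) * minor(0,0) = -4
Entry delta = -3 - 0 = -3
Det delta = -3 * -4 = 12
New det = 10 + 12 = 22

Answer: 22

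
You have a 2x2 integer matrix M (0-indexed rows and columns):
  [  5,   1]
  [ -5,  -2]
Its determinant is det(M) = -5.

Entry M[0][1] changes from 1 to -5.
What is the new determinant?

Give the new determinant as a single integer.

Answer: -35

Derivation:
det is linear in row 0: changing M[0][1] by delta changes det by delta * cofactor(0,1).
Cofactor C_01 = (-1)^(0+1) * minor(0,1) = 5
Entry delta = -5 - 1 = -6
Det delta = -6 * 5 = -30
New det = -5 + -30 = -35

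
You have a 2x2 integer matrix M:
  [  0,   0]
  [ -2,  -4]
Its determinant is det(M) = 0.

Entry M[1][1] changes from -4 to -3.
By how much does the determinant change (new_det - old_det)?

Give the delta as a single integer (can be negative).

Answer: 0

Derivation:
Cofactor C_11 = 0
Entry delta = -3 - -4 = 1
Det delta = entry_delta * cofactor = 1 * 0 = 0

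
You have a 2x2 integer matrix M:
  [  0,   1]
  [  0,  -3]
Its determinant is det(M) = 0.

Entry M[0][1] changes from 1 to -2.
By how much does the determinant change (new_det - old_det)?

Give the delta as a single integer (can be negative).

Cofactor C_01 = 0
Entry delta = -2 - 1 = -3
Det delta = entry_delta * cofactor = -3 * 0 = 0

Answer: 0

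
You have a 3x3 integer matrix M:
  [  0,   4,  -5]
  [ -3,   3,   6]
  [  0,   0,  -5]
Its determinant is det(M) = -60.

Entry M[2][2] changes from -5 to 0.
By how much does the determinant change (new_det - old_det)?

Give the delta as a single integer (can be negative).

Cofactor C_22 = 12
Entry delta = 0 - -5 = 5
Det delta = entry_delta * cofactor = 5 * 12 = 60

Answer: 60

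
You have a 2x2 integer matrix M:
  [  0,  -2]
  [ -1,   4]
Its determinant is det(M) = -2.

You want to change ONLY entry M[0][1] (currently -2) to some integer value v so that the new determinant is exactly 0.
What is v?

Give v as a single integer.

Answer: 0

Derivation:
det is linear in entry M[0][1]: det = old_det + (v - -2) * C_01
Cofactor C_01 = 1
Want det = 0: -2 + (v - -2) * 1 = 0
  (v - -2) = 2 / 1 = 2
  v = -2 + (2) = 0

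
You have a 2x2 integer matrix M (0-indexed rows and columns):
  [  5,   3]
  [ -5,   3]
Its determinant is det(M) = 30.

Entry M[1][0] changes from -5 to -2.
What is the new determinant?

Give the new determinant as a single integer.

det is linear in row 1: changing M[1][0] by delta changes det by delta * cofactor(1,0).
Cofactor C_10 = (-1)^(1+0) * minor(1,0) = -3
Entry delta = -2 - -5 = 3
Det delta = 3 * -3 = -9
New det = 30 + -9 = 21

Answer: 21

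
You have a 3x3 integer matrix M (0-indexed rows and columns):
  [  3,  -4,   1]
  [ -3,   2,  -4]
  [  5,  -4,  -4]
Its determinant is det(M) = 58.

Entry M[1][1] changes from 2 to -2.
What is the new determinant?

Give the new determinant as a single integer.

det is linear in row 1: changing M[1][1] by delta changes det by delta * cofactor(1,1).
Cofactor C_11 = (-1)^(1+1) * minor(1,1) = -17
Entry delta = -2 - 2 = -4
Det delta = -4 * -17 = 68
New det = 58 + 68 = 126

Answer: 126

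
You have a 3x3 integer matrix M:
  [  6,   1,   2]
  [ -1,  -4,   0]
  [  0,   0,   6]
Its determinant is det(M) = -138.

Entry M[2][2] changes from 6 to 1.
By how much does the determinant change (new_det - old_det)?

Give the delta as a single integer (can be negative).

Answer: 115

Derivation:
Cofactor C_22 = -23
Entry delta = 1 - 6 = -5
Det delta = entry_delta * cofactor = -5 * -23 = 115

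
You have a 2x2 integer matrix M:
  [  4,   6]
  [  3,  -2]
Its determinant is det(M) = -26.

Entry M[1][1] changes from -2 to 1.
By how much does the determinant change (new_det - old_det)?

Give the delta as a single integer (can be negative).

Cofactor C_11 = 4
Entry delta = 1 - -2 = 3
Det delta = entry_delta * cofactor = 3 * 4 = 12

Answer: 12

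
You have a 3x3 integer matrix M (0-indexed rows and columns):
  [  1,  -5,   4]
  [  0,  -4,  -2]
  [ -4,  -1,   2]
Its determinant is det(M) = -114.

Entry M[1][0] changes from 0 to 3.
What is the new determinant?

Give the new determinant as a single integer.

det is linear in row 1: changing M[1][0] by delta changes det by delta * cofactor(1,0).
Cofactor C_10 = (-1)^(1+0) * minor(1,0) = 6
Entry delta = 3 - 0 = 3
Det delta = 3 * 6 = 18
New det = -114 + 18 = -96

Answer: -96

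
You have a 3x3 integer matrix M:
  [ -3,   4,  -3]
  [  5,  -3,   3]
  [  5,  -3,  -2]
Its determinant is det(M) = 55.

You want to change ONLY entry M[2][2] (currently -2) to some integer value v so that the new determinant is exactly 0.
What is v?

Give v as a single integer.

Answer: 3

Derivation:
det is linear in entry M[2][2]: det = old_det + (v - -2) * C_22
Cofactor C_22 = -11
Want det = 0: 55 + (v - -2) * -11 = 0
  (v - -2) = -55 / -11 = 5
  v = -2 + (5) = 3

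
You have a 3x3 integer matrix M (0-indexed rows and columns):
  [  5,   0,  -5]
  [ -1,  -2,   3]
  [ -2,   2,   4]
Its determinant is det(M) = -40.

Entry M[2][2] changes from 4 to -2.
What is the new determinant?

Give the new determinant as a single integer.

det is linear in row 2: changing M[2][2] by delta changes det by delta * cofactor(2,2).
Cofactor C_22 = (-1)^(2+2) * minor(2,2) = -10
Entry delta = -2 - 4 = -6
Det delta = -6 * -10 = 60
New det = -40 + 60 = 20

Answer: 20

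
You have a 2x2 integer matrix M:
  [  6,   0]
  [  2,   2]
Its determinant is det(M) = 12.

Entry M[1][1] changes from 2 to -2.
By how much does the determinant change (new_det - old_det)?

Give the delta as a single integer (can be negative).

Cofactor C_11 = 6
Entry delta = -2 - 2 = -4
Det delta = entry_delta * cofactor = -4 * 6 = -24

Answer: -24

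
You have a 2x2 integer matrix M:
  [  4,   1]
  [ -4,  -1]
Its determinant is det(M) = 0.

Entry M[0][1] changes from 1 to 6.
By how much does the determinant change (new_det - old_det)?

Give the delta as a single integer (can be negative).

Cofactor C_01 = 4
Entry delta = 6 - 1 = 5
Det delta = entry_delta * cofactor = 5 * 4 = 20

Answer: 20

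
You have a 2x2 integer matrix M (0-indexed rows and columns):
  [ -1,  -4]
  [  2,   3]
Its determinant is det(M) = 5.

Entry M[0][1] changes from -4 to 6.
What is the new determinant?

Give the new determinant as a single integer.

Answer: -15

Derivation:
det is linear in row 0: changing M[0][1] by delta changes det by delta * cofactor(0,1).
Cofactor C_01 = (-1)^(0+1) * minor(0,1) = -2
Entry delta = 6 - -4 = 10
Det delta = 10 * -2 = -20
New det = 5 + -20 = -15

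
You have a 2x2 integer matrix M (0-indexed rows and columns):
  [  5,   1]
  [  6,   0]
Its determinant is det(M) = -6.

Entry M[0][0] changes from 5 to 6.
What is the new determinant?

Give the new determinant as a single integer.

det is linear in row 0: changing M[0][0] by delta changes det by delta * cofactor(0,0).
Cofactor C_00 = (-1)^(0+0) * minor(0,0) = 0
Entry delta = 6 - 5 = 1
Det delta = 1 * 0 = 0
New det = -6 + 0 = -6

Answer: -6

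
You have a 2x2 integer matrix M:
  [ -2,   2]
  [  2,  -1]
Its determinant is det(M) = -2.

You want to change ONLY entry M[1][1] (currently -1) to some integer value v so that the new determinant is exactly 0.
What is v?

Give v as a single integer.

det is linear in entry M[1][1]: det = old_det + (v - -1) * C_11
Cofactor C_11 = -2
Want det = 0: -2 + (v - -1) * -2 = 0
  (v - -1) = 2 / -2 = -1
  v = -1 + (-1) = -2

Answer: -2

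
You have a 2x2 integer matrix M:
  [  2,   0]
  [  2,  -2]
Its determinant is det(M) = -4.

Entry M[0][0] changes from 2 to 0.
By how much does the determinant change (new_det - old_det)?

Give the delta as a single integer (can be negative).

Answer: 4

Derivation:
Cofactor C_00 = -2
Entry delta = 0 - 2 = -2
Det delta = entry_delta * cofactor = -2 * -2 = 4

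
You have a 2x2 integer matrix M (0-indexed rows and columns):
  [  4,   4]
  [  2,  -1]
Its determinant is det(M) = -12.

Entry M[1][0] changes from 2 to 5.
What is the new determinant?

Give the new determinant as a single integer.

det is linear in row 1: changing M[1][0] by delta changes det by delta * cofactor(1,0).
Cofactor C_10 = (-1)^(1+0) * minor(1,0) = -4
Entry delta = 5 - 2 = 3
Det delta = 3 * -4 = -12
New det = -12 + -12 = -24

Answer: -24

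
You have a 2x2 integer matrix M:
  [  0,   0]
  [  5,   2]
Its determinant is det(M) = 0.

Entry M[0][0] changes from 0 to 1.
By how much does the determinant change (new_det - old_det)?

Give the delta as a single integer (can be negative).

Cofactor C_00 = 2
Entry delta = 1 - 0 = 1
Det delta = entry_delta * cofactor = 1 * 2 = 2

Answer: 2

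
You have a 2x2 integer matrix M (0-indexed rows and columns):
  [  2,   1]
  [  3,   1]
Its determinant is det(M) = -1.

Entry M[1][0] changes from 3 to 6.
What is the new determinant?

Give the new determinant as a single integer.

Answer: -4

Derivation:
det is linear in row 1: changing M[1][0] by delta changes det by delta * cofactor(1,0).
Cofactor C_10 = (-1)^(1+0) * minor(1,0) = -1
Entry delta = 6 - 3 = 3
Det delta = 3 * -1 = -3
New det = -1 + -3 = -4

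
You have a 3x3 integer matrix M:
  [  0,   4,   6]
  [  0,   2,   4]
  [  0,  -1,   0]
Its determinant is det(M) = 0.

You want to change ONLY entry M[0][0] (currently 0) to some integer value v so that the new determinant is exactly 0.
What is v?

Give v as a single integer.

Answer: 0

Derivation:
det is linear in entry M[0][0]: det = old_det + (v - 0) * C_00
Cofactor C_00 = 4
Want det = 0: 0 + (v - 0) * 4 = 0
  (v - 0) = 0 / 4 = 0
  v = 0 + (0) = 0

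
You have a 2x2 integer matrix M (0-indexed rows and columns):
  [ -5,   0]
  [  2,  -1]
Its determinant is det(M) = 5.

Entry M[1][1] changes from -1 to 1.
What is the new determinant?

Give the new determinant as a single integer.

det is linear in row 1: changing M[1][1] by delta changes det by delta * cofactor(1,1).
Cofactor C_11 = (-1)^(1+1) * minor(1,1) = -5
Entry delta = 1 - -1 = 2
Det delta = 2 * -5 = -10
New det = 5 + -10 = -5

Answer: -5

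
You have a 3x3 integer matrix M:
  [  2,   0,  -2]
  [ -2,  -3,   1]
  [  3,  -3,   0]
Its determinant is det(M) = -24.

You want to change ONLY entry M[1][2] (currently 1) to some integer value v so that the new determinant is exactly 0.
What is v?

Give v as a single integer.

det is linear in entry M[1][2]: det = old_det + (v - 1) * C_12
Cofactor C_12 = 6
Want det = 0: -24 + (v - 1) * 6 = 0
  (v - 1) = 24 / 6 = 4
  v = 1 + (4) = 5

Answer: 5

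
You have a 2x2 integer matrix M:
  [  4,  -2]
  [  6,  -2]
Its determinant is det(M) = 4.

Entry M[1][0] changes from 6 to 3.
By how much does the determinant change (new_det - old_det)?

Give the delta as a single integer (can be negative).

Cofactor C_10 = 2
Entry delta = 3 - 6 = -3
Det delta = entry_delta * cofactor = -3 * 2 = -6

Answer: -6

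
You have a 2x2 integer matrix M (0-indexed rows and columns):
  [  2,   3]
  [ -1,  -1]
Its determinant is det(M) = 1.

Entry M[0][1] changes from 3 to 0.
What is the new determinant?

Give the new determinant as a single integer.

det is linear in row 0: changing M[0][1] by delta changes det by delta * cofactor(0,1).
Cofactor C_01 = (-1)^(0+1) * minor(0,1) = 1
Entry delta = 0 - 3 = -3
Det delta = -3 * 1 = -3
New det = 1 + -3 = -2

Answer: -2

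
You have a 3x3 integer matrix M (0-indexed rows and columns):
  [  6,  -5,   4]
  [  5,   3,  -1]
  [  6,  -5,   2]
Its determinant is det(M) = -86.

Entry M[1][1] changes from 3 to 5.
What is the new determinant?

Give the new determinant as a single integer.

Answer: -110

Derivation:
det is linear in row 1: changing M[1][1] by delta changes det by delta * cofactor(1,1).
Cofactor C_11 = (-1)^(1+1) * minor(1,1) = -12
Entry delta = 5 - 3 = 2
Det delta = 2 * -12 = -24
New det = -86 + -24 = -110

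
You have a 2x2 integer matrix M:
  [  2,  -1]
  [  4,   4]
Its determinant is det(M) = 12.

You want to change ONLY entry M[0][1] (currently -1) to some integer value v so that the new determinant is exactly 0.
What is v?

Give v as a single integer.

det is linear in entry M[0][1]: det = old_det + (v - -1) * C_01
Cofactor C_01 = -4
Want det = 0: 12 + (v - -1) * -4 = 0
  (v - -1) = -12 / -4 = 3
  v = -1 + (3) = 2

Answer: 2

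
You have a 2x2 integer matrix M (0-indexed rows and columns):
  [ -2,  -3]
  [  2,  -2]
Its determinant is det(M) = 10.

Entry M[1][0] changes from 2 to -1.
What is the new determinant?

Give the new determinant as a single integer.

Answer: 1

Derivation:
det is linear in row 1: changing M[1][0] by delta changes det by delta * cofactor(1,0).
Cofactor C_10 = (-1)^(1+0) * minor(1,0) = 3
Entry delta = -1 - 2 = -3
Det delta = -3 * 3 = -9
New det = 10 + -9 = 1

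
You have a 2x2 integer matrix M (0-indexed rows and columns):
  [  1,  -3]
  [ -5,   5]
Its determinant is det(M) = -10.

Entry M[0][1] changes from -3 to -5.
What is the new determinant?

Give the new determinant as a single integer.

det is linear in row 0: changing M[0][1] by delta changes det by delta * cofactor(0,1).
Cofactor C_01 = (-1)^(0+1) * minor(0,1) = 5
Entry delta = -5 - -3 = -2
Det delta = -2 * 5 = -10
New det = -10 + -10 = -20

Answer: -20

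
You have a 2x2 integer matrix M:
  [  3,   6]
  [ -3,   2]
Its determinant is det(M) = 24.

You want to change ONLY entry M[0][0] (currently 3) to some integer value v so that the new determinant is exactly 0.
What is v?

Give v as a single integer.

Answer: -9

Derivation:
det is linear in entry M[0][0]: det = old_det + (v - 3) * C_00
Cofactor C_00 = 2
Want det = 0: 24 + (v - 3) * 2 = 0
  (v - 3) = -24 / 2 = -12
  v = 3 + (-12) = -9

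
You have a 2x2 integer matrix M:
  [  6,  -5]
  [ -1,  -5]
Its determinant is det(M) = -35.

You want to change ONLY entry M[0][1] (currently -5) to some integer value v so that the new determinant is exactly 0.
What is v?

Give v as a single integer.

Answer: 30

Derivation:
det is linear in entry M[0][1]: det = old_det + (v - -5) * C_01
Cofactor C_01 = 1
Want det = 0: -35 + (v - -5) * 1 = 0
  (v - -5) = 35 / 1 = 35
  v = -5 + (35) = 30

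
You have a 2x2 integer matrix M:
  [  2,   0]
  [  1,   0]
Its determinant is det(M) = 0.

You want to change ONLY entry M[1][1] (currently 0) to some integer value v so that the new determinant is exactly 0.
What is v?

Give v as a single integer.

Answer: 0

Derivation:
det is linear in entry M[1][1]: det = old_det + (v - 0) * C_11
Cofactor C_11 = 2
Want det = 0: 0 + (v - 0) * 2 = 0
  (v - 0) = 0 / 2 = 0
  v = 0 + (0) = 0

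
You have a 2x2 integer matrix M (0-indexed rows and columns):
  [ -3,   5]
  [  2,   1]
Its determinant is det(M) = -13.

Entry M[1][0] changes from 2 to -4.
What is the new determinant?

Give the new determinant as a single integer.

det is linear in row 1: changing M[1][0] by delta changes det by delta * cofactor(1,0).
Cofactor C_10 = (-1)^(1+0) * minor(1,0) = -5
Entry delta = -4 - 2 = -6
Det delta = -6 * -5 = 30
New det = -13 + 30 = 17

Answer: 17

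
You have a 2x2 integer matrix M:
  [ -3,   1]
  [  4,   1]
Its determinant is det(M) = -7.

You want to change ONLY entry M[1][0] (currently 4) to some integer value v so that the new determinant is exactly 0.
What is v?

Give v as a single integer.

det is linear in entry M[1][0]: det = old_det + (v - 4) * C_10
Cofactor C_10 = -1
Want det = 0: -7 + (v - 4) * -1 = 0
  (v - 4) = 7 / -1 = -7
  v = 4 + (-7) = -3

Answer: -3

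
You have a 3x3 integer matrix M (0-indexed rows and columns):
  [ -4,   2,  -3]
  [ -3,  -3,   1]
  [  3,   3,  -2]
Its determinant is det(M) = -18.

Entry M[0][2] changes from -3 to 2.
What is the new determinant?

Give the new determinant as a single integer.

det is linear in row 0: changing M[0][2] by delta changes det by delta * cofactor(0,2).
Cofactor C_02 = (-1)^(0+2) * minor(0,2) = 0
Entry delta = 2 - -3 = 5
Det delta = 5 * 0 = 0
New det = -18 + 0 = -18

Answer: -18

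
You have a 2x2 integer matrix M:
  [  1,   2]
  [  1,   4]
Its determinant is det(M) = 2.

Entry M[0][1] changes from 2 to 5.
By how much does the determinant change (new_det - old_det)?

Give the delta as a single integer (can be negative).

Cofactor C_01 = -1
Entry delta = 5 - 2 = 3
Det delta = entry_delta * cofactor = 3 * -1 = -3

Answer: -3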